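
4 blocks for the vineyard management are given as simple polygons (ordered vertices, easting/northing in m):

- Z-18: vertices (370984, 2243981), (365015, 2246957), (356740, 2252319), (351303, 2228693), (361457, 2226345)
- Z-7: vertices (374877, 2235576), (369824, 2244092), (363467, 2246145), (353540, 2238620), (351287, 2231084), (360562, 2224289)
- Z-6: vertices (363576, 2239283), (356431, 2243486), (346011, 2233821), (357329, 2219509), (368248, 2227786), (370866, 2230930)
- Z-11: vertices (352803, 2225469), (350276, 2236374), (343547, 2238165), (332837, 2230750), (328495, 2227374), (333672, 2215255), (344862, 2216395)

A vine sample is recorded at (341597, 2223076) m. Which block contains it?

Z-11

Cast a ray rightward from (341597, 2223076). For each polygon, the edges (by vertex number in listed order) whose endpoints lie on opposite sides of northing = 2223076, where each meets that height, and whether that is right or left of the point:
Z-18: no edge straddles that height → 0 crossings.
Z-7: no edge straddles that height → 0 crossings.
Z-6: 3–4 at easting≈354508.2 (right), 4–5 at easting≈362034.6 (right) → 2 crossings.
Z-11: 5–6 at easting≈330331.0 (left), 7–1 at easting≈350708.8 (right) → 1 crossing.
Only Z-11 has an odd count, so the point is inside Z-11.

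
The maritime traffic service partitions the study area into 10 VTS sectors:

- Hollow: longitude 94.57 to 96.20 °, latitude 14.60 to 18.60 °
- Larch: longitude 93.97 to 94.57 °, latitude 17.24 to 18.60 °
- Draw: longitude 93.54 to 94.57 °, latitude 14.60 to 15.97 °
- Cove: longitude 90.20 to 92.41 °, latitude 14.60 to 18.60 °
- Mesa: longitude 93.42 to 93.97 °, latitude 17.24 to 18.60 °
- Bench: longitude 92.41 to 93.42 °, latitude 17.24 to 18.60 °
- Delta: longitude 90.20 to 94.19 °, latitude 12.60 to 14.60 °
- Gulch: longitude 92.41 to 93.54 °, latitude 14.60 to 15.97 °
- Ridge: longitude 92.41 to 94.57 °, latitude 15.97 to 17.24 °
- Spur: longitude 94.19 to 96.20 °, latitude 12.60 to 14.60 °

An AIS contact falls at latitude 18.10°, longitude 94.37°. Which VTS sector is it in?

Larch

The point has longitude = 94.37 and latitude = 18.10.
Only Larch satisfies 93.97 ≤ longitude ≤ 94.57 and 17.24 ≤ latitude ≤ 18.60.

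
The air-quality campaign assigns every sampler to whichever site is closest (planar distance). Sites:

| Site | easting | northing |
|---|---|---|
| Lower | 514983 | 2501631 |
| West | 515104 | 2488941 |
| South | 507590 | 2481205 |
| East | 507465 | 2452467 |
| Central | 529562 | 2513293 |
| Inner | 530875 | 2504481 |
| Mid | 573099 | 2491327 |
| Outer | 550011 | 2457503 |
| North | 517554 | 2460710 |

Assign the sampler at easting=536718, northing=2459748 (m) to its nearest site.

Outer

Squared distances to each site:
Lower: 2226595914.000; West: 1319396245.000; South: 1308843233.000; East: 908750970.000; Central: 2918275361.000; Inner: 2035181938.000; Mid: 2320810402.000; Outer: 181743874.000; North: 368184340.000.
Minimum at Outer.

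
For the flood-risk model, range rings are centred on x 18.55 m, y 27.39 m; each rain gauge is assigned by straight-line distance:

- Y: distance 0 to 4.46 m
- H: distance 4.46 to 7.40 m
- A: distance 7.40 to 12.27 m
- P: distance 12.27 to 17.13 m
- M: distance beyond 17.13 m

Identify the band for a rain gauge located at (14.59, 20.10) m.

A

Distance = √((14.59−18.55)² + (20.10−27.39)²) = √(15.682 + 53.144) = 8.296 m.
7.40 ≤ 8.296 < 12.27 → A.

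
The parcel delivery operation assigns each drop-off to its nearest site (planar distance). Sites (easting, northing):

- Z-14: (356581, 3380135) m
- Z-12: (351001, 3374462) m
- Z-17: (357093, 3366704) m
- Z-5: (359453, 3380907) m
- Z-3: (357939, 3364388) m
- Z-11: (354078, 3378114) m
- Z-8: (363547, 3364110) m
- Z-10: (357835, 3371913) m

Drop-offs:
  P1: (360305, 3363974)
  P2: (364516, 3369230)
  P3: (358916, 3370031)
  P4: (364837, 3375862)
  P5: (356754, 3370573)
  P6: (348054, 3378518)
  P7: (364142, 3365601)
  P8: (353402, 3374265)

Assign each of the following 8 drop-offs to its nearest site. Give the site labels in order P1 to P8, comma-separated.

Z-3, Z-8, Z-10, Z-5, Z-10, Z-12, Z-8, Z-12

P1 → Z-3 (d²=5769352.00)
P2 → Z-8 (d²=27153361.00)
P3 → Z-10 (d²=4710485.00)
P4 → Z-5 (d²=54439481.00)
P5 → Z-10 (d²=2964161.00)
P6 → Z-12 (d²=25135945.00)
P7 → Z-8 (d²=2577106.00)
P8 → Z-12 (d²=5803610.00)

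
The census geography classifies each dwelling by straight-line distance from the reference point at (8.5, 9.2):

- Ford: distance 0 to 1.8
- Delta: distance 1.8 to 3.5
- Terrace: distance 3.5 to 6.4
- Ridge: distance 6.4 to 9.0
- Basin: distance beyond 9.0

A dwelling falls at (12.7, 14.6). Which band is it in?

Distance = √((12.7−8.5)² + (14.6−9.2)²) = √(17.640 + 29.160) = 6.841.
6.4 ≤ 6.841 < 9.0 → Ridge.

Ridge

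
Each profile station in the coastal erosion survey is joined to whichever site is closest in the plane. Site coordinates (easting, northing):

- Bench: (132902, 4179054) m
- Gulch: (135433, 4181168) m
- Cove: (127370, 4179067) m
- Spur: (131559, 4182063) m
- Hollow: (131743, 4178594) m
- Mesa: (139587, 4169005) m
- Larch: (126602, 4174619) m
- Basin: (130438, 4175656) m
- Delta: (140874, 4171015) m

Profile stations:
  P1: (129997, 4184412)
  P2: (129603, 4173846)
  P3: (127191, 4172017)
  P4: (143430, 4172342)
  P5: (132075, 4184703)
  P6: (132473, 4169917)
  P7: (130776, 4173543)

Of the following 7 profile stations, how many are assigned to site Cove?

0

P1 → Spur
P2 → Basin
P3 → Larch
P4 → Delta
P5 → Spur
P6 → Basin
P7 → Basin
0 of the 7 go to Cove.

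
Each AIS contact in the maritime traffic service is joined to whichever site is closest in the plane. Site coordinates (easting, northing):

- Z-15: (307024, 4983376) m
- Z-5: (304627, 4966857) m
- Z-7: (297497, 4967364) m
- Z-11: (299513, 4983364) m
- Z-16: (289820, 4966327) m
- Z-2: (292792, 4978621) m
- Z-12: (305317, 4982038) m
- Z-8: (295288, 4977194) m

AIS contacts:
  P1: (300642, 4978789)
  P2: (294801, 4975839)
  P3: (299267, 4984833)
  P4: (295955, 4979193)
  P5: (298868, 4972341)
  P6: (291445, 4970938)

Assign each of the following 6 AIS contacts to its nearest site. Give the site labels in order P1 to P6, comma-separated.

Z-11, Z-8, Z-11, Z-8, Z-7, Z-16

P1 → Z-11 (d²=22205266.00)
P2 → Z-8 (d²=2073194.00)
P3 → Z-11 (d²=2218477.00)
P4 → Z-8 (d²=4440890.00)
P5 → Z-7 (d²=26650170.00)
P6 → Z-16 (d²=23901946.00)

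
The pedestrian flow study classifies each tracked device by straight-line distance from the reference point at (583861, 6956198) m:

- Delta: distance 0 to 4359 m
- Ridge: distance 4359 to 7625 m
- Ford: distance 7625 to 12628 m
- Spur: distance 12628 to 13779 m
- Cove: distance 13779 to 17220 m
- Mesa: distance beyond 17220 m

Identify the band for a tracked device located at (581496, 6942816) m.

Spur

Distance = √((581496−583861)² + (6942816−6956198)²) = √(5593225.000 + 179077924.000) = 13589.376 m.
12628 ≤ 13589.376 < 13779 → Spur.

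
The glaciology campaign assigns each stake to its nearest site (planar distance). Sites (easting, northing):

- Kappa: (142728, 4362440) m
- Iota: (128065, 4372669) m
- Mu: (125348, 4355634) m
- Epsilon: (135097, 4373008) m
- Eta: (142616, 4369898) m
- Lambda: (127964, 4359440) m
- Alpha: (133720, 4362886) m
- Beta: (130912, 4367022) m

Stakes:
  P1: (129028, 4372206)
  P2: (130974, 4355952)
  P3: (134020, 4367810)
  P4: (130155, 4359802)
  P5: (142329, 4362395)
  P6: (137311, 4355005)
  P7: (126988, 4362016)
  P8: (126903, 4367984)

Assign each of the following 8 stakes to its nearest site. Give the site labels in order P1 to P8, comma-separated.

P1 → Iota (d²=1141738.00)
P2 → Lambda (d²=21226244.00)
P3 → Beta (d²=10280608.00)
P4 → Lambda (d²=4931525.00)
P5 → Kappa (d²=161226.00)
P6 → Alpha (d²=75005442.00)
P7 → Lambda (d²=7588352.00)
P8 → Beta (d²=16997525.00)

Iota, Lambda, Beta, Lambda, Kappa, Alpha, Lambda, Beta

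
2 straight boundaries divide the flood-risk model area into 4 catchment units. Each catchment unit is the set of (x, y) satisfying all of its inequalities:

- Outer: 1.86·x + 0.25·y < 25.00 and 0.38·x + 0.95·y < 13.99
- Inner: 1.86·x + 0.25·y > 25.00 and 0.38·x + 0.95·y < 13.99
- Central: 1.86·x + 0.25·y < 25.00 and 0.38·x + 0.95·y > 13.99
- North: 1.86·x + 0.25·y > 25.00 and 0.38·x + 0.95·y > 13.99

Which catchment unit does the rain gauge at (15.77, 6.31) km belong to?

1.86·15.77 + 0.25·6.31 = 30.910, which is > 25.00
0.38·15.77 + 0.95·6.31 = 11.987, which is < 13.99
This sign pattern matches Inner.

Inner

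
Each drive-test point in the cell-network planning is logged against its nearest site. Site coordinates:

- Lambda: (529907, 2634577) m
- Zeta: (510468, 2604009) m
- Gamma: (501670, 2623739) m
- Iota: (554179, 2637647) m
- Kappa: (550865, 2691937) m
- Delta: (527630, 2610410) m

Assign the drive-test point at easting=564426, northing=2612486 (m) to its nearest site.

Iota

Squared distances to each site:
Lambda: 1679573642.000; Zeta: 2983325293.000; Gamma: 4064945545.000; Iota: 738076930.000; Kappa: 6496362122.000; Delta: 1358255392.000.
Minimum at Iota.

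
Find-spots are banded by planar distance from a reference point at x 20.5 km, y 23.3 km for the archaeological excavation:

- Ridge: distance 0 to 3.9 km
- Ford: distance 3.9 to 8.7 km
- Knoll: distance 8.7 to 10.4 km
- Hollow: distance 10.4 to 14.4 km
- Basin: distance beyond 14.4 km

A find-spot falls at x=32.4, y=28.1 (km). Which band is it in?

Hollow

Distance = √((32.4−20.5)² + (28.1−23.3)²) = √(141.610 + 23.040) = 12.832 km.
10.4 ≤ 12.832 < 14.4 → Hollow.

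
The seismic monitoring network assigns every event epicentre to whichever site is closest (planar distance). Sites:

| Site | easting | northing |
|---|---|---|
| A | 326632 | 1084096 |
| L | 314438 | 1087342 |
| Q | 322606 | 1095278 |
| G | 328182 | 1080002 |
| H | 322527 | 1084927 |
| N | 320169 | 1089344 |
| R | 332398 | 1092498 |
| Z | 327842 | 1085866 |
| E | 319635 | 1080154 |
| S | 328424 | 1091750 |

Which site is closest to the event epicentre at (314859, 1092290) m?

Squared distances to each site:
A: 205745165.000; L: 24659945.000; Q: 68944153.000; G: 328497273.000; H: 113011993.000; N: 36875016.000; R: 307659785.000; Z: 209826065.000; E: 170092672.000; S: 184300825.000.
Minimum at L.

L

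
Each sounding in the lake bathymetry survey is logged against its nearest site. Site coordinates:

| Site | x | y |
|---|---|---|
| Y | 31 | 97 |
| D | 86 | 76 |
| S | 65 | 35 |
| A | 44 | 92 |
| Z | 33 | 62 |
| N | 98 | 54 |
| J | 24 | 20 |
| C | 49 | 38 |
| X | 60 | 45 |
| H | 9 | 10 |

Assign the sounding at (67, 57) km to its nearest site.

Squared distances to each site:
Y: 2896.000; D: 722.000; S: 488.000; A: 1754.000; Z: 1181.000; N: 970.000; J: 3218.000; C: 685.000; X: 193.000; H: 5573.000.
Minimum at X.

X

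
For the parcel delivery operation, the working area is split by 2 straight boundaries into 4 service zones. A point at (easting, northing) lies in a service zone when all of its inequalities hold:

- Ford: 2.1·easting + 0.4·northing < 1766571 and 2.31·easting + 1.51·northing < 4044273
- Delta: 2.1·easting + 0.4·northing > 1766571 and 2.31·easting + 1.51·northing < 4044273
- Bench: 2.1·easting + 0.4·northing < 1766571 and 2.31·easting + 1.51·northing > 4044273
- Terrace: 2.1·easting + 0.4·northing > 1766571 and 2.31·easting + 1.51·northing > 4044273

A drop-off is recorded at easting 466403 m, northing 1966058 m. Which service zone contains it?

2.1·466403 + 0.4·1966058 = 1765869.500, which is < 1766571
2.31·466403 + 1.51·1966058 = 4046138.510, which is > 4044273
This sign pattern matches Bench.

Bench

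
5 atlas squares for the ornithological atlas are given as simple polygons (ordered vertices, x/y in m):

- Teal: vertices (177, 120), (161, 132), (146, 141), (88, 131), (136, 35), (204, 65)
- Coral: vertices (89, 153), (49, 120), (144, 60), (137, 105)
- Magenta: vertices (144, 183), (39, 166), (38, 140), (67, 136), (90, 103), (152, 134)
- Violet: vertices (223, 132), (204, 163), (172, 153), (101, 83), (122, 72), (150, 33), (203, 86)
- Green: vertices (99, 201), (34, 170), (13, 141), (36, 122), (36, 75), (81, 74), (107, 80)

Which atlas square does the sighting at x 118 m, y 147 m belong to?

Cast a ray rightward from (118, 147). For each polygon, the edges (by vertex number in listed order) whose endpoints lie on opposite sides of y = 147, where each meets that height, and whether that is right or left of the point:
Teal: no edge straddles that height → 0 crossings.
Coral: 1–2 at x≈81.7 (left), 4–1 at x≈95.0 (left) → 0 crossings.
Magenta: 2–3 at x≈38.3 (left), 6–1 at x≈149.9 (right) → 1 crossing.
Violet: 1–2 at x≈213.8 (right), 3–4 at x≈165.9 (right) → 2 crossings.
Green: 2–3 at x≈17.3 (left), 7–1 at x≈102.6 (left) → 0 crossings.
Only Magenta has an odd count, so the point is inside Magenta.

Magenta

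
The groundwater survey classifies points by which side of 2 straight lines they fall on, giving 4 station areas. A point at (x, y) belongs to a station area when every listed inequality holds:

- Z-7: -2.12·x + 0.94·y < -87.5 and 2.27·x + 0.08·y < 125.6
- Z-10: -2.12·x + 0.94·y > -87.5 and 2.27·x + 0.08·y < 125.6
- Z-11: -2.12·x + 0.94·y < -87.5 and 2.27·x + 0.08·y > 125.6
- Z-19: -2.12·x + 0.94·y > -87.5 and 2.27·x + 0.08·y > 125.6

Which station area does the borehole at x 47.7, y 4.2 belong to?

Z-7

-2.12·47.7 + 0.94·4.2 = -97.176, which is < -87.5
2.27·47.7 + 0.08·4.2 = 108.615, which is < 125.6
This sign pattern matches Z-7.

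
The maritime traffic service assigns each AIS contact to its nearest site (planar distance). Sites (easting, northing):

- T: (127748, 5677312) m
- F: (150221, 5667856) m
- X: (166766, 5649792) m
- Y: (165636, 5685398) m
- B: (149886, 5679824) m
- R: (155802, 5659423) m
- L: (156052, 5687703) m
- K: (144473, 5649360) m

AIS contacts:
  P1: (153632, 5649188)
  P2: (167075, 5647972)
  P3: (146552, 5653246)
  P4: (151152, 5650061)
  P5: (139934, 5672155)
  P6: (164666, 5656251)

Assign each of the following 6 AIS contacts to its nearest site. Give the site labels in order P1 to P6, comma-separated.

K, X, K, K, F, X

P1 → K (d²=83916865.00)
P2 → X (d²=3407881.00)
P3 → K (d²=19423237.00)
P4 → K (d²=45100442.00)
P5 → F (d²=124303770.00)
P6 → X (d²=46128681.00)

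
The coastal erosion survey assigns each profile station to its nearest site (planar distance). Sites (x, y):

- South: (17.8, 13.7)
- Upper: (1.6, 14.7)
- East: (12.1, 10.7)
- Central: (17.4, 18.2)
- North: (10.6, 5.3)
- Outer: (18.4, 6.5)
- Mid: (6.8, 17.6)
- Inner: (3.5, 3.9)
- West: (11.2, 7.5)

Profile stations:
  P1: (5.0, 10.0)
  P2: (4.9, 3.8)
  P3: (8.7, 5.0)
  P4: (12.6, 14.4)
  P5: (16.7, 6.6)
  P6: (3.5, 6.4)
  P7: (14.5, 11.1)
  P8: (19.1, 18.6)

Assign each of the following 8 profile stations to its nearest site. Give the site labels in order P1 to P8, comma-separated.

Upper, Inner, North, East, Outer, Inner, East, Central

P1 → Upper (d²=33.65)
P2 → Inner (d²=1.97)
P3 → North (d²=3.70)
P4 → East (d²=13.94)
P5 → Outer (d²=2.90)
P6 → Inner (d²=6.25)
P7 → East (d²=5.92)
P8 → Central (d²=3.05)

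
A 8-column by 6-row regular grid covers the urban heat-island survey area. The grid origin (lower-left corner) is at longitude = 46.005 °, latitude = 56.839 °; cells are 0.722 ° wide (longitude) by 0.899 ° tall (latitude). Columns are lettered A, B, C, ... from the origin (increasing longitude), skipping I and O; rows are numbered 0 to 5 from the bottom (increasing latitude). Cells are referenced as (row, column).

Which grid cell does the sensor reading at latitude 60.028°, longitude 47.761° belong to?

(3, C)

Column index: ⌊(47.761 − 46.005) / 0.722⌋ = ⌊2.432⌋ = 2 → column C
Row offset from origin: ⌊(60.028 − 56.839) / 0.899⌋ = ⌊3.547⌋ = 3 → row 3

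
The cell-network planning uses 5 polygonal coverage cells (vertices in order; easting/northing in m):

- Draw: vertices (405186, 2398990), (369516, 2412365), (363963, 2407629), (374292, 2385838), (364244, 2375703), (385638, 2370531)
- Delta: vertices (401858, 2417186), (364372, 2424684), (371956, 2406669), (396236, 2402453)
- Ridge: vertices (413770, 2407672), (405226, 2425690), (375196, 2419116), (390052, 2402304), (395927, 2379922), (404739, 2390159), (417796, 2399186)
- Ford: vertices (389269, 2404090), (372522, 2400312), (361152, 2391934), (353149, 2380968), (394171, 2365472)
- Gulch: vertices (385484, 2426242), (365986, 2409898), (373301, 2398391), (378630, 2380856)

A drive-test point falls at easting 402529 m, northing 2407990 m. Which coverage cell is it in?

Ridge

Cast a ray rightward from (402529, 2407990). For each polygon, the edges (by vertex number in listed order) whose endpoints lie on opposite sides of northing = 2407990, where each meets that height, and whether that is right or left of the point:
Draw: 1–2 at easting≈381183.8 (left), 2–3 at easting≈364386.3 (left) → 0 crossings.
Delta: 2–3 at easting≈371399.9 (left), 4–1 at easting≈398348.9 (left) → 0 crossings.
Ridge: 1–2 at easting≈413619.2 (right), 3–4 at easting≈385027.5 (left) → 1 crossing.
Ford: no edge straddles that height → 0 crossings.
Gulch: 2–3 at easting≈367198.9 (left), 4–1 at easting≈382727.7 (left) → 0 crossings.
Only Ridge has an odd count, so the point is inside Ridge.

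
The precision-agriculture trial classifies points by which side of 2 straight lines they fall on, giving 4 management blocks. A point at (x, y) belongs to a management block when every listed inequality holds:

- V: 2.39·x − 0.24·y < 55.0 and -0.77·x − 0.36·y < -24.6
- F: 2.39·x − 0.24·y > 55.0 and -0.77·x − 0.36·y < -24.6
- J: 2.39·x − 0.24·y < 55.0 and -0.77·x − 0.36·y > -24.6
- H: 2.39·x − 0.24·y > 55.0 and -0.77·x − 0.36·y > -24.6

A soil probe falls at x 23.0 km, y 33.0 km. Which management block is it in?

2.39·23.0 − 0.24·33.0 = 47.050, which is < 55.0
-0.77·23.0 − 0.36·33.0 = -29.590, which is < -24.6
This sign pattern matches V.

V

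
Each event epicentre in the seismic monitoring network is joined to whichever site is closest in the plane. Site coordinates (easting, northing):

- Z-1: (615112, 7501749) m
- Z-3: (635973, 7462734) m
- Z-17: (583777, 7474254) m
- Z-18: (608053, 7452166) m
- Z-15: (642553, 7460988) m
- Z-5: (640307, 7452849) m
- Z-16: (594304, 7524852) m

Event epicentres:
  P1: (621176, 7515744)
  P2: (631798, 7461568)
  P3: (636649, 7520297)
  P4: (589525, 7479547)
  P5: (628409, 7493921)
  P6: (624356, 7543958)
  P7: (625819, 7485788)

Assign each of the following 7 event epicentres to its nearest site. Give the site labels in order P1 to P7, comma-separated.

P1 → Z-1 (d²=232632121.00)
P2 → Z-3 (d²=18790181.00)
P3 → Z-1 (d²=807870673.00)
P4 → Z-17 (d²=61055353.00)
P5 → Z-1 (d²=238087793.00)
P6 → Z-16 (d²=1268161940.00)
P7 → Z-1 (d²=369393370.00)

Z-1, Z-3, Z-1, Z-17, Z-1, Z-16, Z-1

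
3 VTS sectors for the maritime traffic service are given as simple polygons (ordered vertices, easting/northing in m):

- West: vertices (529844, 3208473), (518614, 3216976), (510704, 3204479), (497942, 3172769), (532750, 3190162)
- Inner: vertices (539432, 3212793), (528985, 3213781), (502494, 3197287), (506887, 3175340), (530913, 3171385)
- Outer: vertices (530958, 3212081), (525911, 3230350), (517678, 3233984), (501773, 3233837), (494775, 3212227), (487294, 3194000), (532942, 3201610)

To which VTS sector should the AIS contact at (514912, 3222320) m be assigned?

Outer

Cast a ray rightward from (514912, 3222320). For each polygon, the edges (by vertex number in listed order) whose endpoints lie on opposite sides of northing = 3222320, where each meets that height, and whether that is right or left of the point:
West: no edge straddles that height → 0 crossings.
Inner: no edge straddles that height → 0 crossings.
Outer: 1–2 at easting≈528129.4 (right), 4–5 at easting≈498043.4 (left) → 1 crossing.
Only Outer has an odd count, so the point is inside Outer.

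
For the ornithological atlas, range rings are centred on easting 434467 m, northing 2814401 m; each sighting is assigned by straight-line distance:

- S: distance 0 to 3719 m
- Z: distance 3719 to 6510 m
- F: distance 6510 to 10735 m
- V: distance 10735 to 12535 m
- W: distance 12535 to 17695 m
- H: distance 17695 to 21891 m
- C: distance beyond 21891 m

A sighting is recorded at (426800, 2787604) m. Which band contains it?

Distance = √((426800−434467)² + (2787604−2814401)²) = √(58782889.000 + 718079209.000) = 27872.246 m.
21891 ≤ 27872.246 < ∞ → C.

C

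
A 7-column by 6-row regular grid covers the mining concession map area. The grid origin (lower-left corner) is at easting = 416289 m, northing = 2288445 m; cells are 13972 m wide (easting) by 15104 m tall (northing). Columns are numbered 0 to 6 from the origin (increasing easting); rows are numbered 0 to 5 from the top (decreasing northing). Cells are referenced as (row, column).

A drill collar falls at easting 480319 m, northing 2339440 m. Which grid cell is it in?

(2, 4)

Column index: ⌊(480319 − 416289) / 13972⌋ = ⌊4.583⌋ = 4
Row offset from origin: ⌊(2339440 − 2288445) / 15104⌋ = ⌊3.376⌋ = 3 → row 2 (counted from top)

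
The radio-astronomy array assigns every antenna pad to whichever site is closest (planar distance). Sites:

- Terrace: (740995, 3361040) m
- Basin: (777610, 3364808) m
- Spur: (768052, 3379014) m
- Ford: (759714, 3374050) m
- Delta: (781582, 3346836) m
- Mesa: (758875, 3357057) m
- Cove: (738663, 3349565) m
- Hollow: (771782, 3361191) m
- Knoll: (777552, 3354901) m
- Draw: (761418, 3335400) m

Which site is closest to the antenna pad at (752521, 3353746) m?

Mesa

Squared distances to each site:
Terrace: 186051112.000; Basin: 751825765.000; Spur: 879683785.000; Ford: 463991665.000; Delta: 892289821.000; Mesa: 51336037.000; Cove: 209524925.000; Hollow: 426414146.000; Knoll: 627884986.000; Draw: 415732325.000.
Minimum at Mesa.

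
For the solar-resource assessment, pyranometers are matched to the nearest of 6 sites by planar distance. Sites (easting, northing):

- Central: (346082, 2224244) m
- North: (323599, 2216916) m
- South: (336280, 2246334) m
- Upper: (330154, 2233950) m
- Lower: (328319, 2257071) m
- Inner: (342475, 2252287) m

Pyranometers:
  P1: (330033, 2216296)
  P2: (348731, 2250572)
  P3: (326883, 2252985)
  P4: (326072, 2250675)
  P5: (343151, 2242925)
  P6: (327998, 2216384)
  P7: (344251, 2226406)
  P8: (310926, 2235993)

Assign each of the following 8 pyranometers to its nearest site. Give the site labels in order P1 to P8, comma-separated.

P1 → North (d²=41780756.00)
P2 → Inner (d²=42078761.00)
P3 → Lower (d²=18757492.00)
P4 → Lower (d²=45957825.00)
P5 → South (d²=58831922.00)
P6 → North (d²=19634225.00)
P7 → Central (d²=8026805.00)
P8 → Upper (d²=373889833.00)

North, Inner, Lower, Lower, South, North, Central, Upper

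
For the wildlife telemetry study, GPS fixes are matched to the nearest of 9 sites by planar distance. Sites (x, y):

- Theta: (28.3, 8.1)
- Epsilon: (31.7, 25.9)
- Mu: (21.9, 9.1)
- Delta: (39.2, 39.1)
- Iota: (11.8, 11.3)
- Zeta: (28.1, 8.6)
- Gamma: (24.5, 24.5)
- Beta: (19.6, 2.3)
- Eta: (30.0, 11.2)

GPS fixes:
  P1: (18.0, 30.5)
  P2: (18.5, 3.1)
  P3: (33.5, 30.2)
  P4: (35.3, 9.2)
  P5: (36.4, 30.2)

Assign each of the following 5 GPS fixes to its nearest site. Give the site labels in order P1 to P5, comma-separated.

Gamma, Beta, Epsilon, Eta, Epsilon

P1 → Gamma (d²=78.25)
P2 → Beta (d²=1.85)
P3 → Epsilon (d²=21.73)
P4 → Eta (d²=32.09)
P5 → Epsilon (d²=40.58)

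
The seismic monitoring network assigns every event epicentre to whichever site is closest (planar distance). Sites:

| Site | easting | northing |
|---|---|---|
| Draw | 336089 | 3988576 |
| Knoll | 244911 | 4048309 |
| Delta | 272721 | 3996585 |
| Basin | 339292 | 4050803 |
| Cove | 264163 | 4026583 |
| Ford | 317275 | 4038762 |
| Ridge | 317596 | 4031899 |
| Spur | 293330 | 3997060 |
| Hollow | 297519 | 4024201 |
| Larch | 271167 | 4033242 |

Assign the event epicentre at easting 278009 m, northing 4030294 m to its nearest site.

Larch

Squared distances to each site:
Draw: 5113677924.000; Knoll: 1420017829.000; Delta: 1164259625.000; Basin: 4176225170.000; Cove: 205483237.000; Ford: 1613525780.000; Ridge: 1569706594.000; Spur: 1339231797.000; Hollow: 417764749.000; Larch: 55503668.000.
Minimum at Larch.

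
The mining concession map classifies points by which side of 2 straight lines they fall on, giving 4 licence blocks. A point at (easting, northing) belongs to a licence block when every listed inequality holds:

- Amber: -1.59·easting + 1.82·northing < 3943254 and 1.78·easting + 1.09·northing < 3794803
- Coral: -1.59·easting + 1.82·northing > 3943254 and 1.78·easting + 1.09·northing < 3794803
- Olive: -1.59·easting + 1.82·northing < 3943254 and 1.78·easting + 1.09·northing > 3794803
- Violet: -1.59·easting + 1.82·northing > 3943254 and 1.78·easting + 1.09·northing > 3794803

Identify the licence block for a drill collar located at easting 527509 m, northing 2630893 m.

Violet

-1.59·527509 + 1.82·2630893 = 3949485.950, which is > 3943254
1.78·527509 + 1.09·2630893 = 3806639.390, which is > 3794803
This sign pattern matches Violet.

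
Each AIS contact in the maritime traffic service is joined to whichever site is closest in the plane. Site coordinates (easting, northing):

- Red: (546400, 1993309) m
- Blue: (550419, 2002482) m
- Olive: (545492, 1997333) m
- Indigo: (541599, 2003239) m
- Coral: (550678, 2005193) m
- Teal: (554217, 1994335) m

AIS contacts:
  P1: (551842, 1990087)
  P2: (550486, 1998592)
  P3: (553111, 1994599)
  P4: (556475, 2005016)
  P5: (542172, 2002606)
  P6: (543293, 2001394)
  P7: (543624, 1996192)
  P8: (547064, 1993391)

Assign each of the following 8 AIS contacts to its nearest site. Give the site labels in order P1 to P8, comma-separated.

P1 → Teal (d²=23686129.00)
P2 → Blue (d²=15136589.00)
P3 → Teal (d²=1292932.00)
P4 → Coral (d²=33636538.00)
P5 → Indigo (d²=729018.00)
P6 → Indigo (d²=6273661.00)
P7 → Olive (d²=4791305.00)
P8 → Red (d²=447620.00)

Teal, Blue, Teal, Coral, Indigo, Indigo, Olive, Red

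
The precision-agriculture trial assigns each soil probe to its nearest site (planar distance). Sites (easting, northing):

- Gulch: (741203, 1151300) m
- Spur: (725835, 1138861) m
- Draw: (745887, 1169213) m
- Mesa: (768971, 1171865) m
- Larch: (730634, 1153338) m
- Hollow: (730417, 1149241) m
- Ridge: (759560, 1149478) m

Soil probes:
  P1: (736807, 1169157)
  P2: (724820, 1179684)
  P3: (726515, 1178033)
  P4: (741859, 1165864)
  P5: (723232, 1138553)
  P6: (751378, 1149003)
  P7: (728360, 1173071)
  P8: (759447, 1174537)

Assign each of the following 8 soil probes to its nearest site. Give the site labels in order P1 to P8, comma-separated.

P1 → Draw (d²=82449536.00)
P2 → Draw (d²=553460330.00)
P3 → Draw (d²=453066784.00)
P4 → Draw (d²=27440585.00)
P5 → Spur (d²=6870473.00)
P6 → Ridge (d²=67170749.00)
P7 → Draw (d²=322079893.00)
P8 → Mesa (d²=97846160.00)

Draw, Draw, Draw, Draw, Spur, Ridge, Draw, Mesa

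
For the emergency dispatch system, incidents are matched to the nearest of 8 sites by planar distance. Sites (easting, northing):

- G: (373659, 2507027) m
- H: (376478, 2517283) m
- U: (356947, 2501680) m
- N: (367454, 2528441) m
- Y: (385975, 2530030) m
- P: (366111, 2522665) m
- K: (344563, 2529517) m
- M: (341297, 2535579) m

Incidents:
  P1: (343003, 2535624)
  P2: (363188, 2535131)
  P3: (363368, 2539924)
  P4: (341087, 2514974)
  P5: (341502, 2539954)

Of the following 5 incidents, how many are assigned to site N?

P1 → M
P2 → N
P3 → N
P4 → K
P5 → M
2 of the 5 go to N.

2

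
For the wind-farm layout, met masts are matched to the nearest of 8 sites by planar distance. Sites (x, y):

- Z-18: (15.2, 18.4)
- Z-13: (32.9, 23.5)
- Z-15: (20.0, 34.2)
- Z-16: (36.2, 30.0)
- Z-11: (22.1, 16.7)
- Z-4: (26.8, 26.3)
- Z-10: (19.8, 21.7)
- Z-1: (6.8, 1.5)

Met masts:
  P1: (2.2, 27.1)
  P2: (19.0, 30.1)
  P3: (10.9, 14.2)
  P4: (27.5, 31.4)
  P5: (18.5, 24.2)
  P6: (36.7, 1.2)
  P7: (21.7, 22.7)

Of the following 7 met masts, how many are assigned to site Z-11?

P1 → Z-18
P2 → Z-15
P3 → Z-18
P4 → Z-4
P5 → Z-10
P6 → Z-11
P7 → Z-10
1 of the 7 goes to Z-11.

1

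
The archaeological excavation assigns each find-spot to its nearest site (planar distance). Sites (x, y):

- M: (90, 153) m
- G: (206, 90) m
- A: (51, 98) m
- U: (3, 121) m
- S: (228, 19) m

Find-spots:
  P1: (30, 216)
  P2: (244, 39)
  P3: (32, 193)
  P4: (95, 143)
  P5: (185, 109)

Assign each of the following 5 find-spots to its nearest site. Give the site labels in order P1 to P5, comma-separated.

P1 → M (d²=7569.00)
P2 → S (d²=656.00)
P3 → M (d²=4964.00)
P4 → M (d²=125.00)
P5 → G (d²=802.00)

M, S, M, M, G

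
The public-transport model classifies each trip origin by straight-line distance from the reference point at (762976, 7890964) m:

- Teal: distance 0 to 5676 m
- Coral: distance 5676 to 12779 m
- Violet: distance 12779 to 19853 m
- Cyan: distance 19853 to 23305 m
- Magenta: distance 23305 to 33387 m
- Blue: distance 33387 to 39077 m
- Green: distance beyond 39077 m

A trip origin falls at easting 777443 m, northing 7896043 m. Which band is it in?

Distance = √((777443−762976)² + (7896043−7890964)²) = √(209294089.000 + 25796241.000) = 15332.656 m.
12779 ≤ 15332.656 < 19853 → Violet.

Violet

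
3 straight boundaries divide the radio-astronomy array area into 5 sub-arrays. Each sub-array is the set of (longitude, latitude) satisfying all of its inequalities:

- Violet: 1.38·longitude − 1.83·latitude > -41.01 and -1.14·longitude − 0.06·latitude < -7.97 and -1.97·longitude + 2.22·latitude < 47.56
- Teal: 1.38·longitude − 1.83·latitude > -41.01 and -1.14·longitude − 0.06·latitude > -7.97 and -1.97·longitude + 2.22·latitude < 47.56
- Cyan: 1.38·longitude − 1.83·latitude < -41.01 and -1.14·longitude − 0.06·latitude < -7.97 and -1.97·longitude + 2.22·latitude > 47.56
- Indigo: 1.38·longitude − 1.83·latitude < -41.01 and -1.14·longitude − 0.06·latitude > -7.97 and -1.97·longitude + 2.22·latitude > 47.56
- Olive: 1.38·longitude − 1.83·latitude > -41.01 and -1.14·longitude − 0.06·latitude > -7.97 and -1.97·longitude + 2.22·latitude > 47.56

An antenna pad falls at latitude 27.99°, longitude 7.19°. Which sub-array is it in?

Cyan

1.38·7.19 − 1.83·27.99 = -41.299, which is < -41.01
-1.14·7.19 − 0.06·27.99 = -9.876, which is < -7.97
-1.97·7.19 + 2.22·27.99 = 47.974, which is > 47.56
This sign pattern matches Cyan.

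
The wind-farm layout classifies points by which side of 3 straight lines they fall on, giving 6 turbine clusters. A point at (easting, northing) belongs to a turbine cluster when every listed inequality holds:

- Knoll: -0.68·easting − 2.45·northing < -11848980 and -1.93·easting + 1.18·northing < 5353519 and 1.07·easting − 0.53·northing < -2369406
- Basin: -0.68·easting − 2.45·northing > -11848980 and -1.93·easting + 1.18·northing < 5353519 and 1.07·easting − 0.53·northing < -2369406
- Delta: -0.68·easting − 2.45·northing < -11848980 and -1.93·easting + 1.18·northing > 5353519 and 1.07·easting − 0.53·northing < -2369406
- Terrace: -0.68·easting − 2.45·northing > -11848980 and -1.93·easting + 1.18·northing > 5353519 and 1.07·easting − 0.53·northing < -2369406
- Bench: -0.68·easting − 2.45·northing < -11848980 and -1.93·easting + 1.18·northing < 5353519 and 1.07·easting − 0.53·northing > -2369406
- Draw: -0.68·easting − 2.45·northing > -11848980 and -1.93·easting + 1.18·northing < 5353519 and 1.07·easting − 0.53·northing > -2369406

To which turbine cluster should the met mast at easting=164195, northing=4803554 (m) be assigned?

Knoll

-0.68·164195 − 2.45·4803554 = -11880359.900, which is < -11848980
-1.93·164195 + 1.18·4803554 = 5351297.370, which is < 5353519
1.07·164195 − 0.53·4803554 = -2370194.970, which is < -2369406
This sign pattern matches Knoll.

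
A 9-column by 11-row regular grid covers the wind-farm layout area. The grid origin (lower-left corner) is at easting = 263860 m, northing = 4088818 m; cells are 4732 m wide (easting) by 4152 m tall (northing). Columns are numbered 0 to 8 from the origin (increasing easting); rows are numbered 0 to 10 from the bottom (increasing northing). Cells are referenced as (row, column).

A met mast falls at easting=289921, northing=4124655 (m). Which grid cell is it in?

Column index: ⌊(289921 − 263860) / 4732⌋ = ⌊5.507⌋ = 5
Row offset from origin: ⌊(4124655 − 4088818) / 4152⌋ = ⌊8.631⌋ = 8 → row 8

(8, 5)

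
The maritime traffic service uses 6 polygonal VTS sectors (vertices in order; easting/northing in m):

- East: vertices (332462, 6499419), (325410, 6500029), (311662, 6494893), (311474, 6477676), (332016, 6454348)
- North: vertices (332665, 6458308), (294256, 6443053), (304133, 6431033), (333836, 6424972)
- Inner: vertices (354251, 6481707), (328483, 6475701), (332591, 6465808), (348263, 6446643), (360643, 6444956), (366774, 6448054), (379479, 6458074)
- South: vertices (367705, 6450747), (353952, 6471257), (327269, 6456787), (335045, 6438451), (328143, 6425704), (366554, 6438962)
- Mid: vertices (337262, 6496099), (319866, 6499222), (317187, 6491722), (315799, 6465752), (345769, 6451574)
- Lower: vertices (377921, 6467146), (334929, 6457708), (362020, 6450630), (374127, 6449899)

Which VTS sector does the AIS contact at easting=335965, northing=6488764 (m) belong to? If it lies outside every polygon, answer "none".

Mid

Cast a ray rightward from (335965, 6488764). For each polygon, the edges (by vertex number in listed order) whose endpoints lie on opposite sides of northing = 6488764, where each meets that height, and whether that is right or left of the point:
East: 3–4 at easting≈311595.1 (left), 5–1 at easting≈332356.6 (left) → 0 crossings.
North: no edge straddles that height → 0 crossings.
Inner: no edge straddles that height → 0 crossings.
South: no edge straddles that height → 0 crossings.
Mid: 3–4 at easting≈317028.9 (left), 5–1 at easting≈338663.4 (right) → 1 crossing.
Lower: no edge straddles that height → 0 crossings.
Only Mid has an odd count, so the point is inside Mid.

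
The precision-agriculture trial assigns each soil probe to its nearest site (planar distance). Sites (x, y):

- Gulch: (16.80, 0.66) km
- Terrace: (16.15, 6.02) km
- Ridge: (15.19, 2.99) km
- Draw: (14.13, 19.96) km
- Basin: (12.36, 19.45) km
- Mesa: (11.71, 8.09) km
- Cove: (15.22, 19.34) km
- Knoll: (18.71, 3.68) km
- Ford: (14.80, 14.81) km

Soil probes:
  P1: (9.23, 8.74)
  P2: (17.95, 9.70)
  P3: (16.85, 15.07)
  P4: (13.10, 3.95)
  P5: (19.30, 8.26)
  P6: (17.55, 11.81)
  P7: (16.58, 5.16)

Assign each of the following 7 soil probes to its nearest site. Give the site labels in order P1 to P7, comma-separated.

P1 → Mesa (d²=6.57)
P2 → Terrace (d²=16.78)
P3 → Ford (d²=4.27)
P4 → Ridge (d²=5.29)
P5 → Terrace (d²=14.94)
P6 → Ford (d²=16.56)
P7 → Terrace (d²=0.92)

Mesa, Terrace, Ford, Ridge, Terrace, Ford, Terrace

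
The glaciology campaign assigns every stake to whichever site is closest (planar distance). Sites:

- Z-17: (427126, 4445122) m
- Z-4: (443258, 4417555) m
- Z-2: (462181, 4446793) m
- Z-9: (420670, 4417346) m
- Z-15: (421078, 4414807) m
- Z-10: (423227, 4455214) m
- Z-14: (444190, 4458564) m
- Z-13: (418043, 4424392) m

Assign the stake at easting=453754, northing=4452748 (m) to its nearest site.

Squared distances to each site:
Z-17: 767206260.000; Z-4: 1348713265.000; Z-2: 106476354.000; Z-9: 2347852660.000; Z-15: 2507240457.000; Z-10: 937978885.000; Z-14: 125295952.000; Z-13: 2079338257.000.
Minimum at Z-2.

Z-2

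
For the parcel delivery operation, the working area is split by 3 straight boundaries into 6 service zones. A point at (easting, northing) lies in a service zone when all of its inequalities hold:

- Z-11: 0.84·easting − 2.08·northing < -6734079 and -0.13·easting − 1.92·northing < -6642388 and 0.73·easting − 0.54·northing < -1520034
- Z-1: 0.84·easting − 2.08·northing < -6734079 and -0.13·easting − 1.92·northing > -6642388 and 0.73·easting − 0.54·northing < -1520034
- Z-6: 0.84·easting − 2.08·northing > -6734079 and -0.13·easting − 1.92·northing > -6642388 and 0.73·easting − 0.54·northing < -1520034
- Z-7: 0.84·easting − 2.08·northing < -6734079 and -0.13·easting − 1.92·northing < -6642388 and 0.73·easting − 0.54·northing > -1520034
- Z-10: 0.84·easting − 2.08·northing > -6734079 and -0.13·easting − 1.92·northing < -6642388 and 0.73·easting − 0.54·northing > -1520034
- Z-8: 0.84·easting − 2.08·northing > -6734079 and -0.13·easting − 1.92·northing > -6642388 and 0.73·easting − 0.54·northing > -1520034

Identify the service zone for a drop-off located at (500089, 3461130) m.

0.84·500089 − 2.08·3461130 = -6779075.640, which is < -6734079
-0.13·500089 − 1.92·3461130 = -6710381.170, which is < -6642388
0.73·500089 − 0.54·3461130 = -1503945.230, which is > -1520034
This sign pattern matches Z-7.

Z-7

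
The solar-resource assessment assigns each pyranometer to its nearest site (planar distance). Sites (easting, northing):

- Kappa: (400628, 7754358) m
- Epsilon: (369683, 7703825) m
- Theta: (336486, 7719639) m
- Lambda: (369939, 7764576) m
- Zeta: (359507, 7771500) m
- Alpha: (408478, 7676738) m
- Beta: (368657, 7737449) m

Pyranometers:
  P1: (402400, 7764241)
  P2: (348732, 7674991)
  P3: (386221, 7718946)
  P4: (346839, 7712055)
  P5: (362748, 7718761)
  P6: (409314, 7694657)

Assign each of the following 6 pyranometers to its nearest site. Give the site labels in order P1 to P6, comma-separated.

Kappa, Epsilon, Epsilon, Theta, Epsilon, Alpha

P1 → Kappa (d²=100813673.00)
P2 → Epsilon (d²=1270343957.00)
P3 → Epsilon (d²=502150085.00)
P4 → Theta (d²=164701665.00)
P5 → Epsilon (d²=271178321.00)
P6 → Alpha (d²=321789457.00)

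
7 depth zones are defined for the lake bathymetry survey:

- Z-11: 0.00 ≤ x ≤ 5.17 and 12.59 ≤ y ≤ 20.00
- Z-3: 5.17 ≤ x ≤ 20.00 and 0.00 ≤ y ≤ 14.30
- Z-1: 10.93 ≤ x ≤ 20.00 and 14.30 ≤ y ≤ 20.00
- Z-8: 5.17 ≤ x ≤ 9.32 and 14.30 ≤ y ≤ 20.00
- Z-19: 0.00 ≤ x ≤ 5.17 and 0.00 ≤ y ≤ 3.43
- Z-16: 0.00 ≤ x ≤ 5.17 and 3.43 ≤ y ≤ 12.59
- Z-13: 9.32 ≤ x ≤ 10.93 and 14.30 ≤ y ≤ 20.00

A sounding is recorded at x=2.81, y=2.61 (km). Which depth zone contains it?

The point has x = 2.81 and y = 2.61.
Only Z-19 satisfies 0.00 ≤ x ≤ 5.17 and 0.00 ≤ y ≤ 3.43.

Z-19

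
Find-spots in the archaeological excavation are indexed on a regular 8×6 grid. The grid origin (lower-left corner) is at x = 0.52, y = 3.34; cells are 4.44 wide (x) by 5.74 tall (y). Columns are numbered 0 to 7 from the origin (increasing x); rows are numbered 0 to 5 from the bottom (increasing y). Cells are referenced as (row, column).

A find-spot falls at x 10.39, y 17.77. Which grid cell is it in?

Column index: ⌊(10.39 − 0.52) / 4.44⌋ = ⌊2.223⌋ = 2
Row offset from origin: ⌊(17.77 − 3.34) / 5.74⌋ = ⌊2.514⌋ = 2 → row 2

(2, 2)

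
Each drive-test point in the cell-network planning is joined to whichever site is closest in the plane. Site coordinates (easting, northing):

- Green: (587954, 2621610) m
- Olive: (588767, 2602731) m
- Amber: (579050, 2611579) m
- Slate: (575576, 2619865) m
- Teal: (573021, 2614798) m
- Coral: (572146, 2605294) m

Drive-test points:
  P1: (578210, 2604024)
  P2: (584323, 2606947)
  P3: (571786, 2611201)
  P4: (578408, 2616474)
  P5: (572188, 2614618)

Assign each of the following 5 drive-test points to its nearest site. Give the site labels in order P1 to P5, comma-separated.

P1 → Coral (d²=38384996.00)
P2 → Olive (d²=37523792.00)
P3 → Teal (d²=14463634.00)
P4 → Slate (d²=19519105.00)
P5 → Teal (d²=726289.00)

Coral, Olive, Teal, Slate, Teal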